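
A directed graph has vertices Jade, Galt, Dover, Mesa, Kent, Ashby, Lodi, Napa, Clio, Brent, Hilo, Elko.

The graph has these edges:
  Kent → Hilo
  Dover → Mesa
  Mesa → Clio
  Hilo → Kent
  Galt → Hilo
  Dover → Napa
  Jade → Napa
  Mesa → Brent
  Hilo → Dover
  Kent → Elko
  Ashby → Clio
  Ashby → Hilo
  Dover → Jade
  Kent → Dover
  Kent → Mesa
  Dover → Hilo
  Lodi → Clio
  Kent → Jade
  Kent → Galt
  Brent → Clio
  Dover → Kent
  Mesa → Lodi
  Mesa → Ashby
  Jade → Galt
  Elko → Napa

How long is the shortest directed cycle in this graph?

For each vertex v, BFS finds the shortest path from v back to v.
The shortest such closed walk is Dover → Kent → Dover, length 2.

2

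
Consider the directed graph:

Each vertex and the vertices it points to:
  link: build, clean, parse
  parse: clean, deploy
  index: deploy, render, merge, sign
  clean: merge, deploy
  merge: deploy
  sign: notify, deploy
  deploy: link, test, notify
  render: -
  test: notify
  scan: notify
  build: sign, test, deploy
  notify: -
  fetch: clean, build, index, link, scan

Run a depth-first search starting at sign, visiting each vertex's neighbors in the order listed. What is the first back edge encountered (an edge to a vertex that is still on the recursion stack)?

DFS from sign (visiting each vertex's neighbors in the order listed); mark gray on enter, black on exit:
sign gray
  notify gray
  notify black
  deploy gray
    link gray
      build gray
        build→sign: sign is gray → back edge
First back edge: build → sign.

build->sign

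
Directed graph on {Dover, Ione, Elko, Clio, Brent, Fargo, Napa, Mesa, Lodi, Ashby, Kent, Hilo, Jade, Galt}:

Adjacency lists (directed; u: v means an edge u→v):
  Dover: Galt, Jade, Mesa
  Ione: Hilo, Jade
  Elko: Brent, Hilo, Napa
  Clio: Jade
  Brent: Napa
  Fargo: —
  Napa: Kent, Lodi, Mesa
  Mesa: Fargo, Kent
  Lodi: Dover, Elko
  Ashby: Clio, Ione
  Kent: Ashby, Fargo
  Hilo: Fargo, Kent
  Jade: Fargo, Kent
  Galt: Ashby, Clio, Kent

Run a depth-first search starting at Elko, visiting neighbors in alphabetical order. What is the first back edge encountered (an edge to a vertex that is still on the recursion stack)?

Jade→Kent

DFS from Elko (visiting neighbors in alphabetical order); mark gray on enter, black on exit:
Elko gray
  Brent gray
    Napa gray
      Kent gray
        Ashby gray
          Clio gray
            Jade gray
              Fargo gray
              Fargo black
              Jade→Kent: Kent is gray → back edge
First back edge: Jade → Kent.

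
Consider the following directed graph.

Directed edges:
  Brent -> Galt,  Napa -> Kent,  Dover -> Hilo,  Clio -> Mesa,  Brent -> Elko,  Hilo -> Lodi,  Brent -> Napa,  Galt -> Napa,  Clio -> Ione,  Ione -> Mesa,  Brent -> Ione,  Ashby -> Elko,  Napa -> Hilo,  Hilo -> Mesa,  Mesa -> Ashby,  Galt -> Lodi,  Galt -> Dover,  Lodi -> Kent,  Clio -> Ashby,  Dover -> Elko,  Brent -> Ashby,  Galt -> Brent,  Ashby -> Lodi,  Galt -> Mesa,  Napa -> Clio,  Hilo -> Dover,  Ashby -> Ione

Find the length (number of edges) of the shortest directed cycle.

2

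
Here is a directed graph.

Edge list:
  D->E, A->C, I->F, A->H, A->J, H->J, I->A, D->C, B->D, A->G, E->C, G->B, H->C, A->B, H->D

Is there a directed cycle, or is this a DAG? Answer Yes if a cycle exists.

No

DFS with white/gray/black marking, starting from H:
H gray
  D gray
    E gray
      C gray
      C black
    E black
    D→C: C black — skip
  D black
  J gray
  J black
  H→C: C black — skip
H black
G gray
  B gray
    B→D: D black — skip
  B black
G black
I gray
  A gray
    A→H: H black — skip
    A→J: J black — skip
    A→C: C black — skip
    A→B: B black — skip
    A→G: G black — skip
  A black
  F gray
  F black
I black
Every edge goes to a white or black vertex — no back edge, so the graph is acyclic.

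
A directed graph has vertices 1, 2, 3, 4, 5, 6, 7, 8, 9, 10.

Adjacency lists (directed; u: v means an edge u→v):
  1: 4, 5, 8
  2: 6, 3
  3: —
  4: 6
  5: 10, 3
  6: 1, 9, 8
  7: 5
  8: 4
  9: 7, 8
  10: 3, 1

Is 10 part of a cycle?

10 is on a cycle iff 10 can reach itself via ≥1 edge.
10 → 1 → 5 → 10 — yes.

Yes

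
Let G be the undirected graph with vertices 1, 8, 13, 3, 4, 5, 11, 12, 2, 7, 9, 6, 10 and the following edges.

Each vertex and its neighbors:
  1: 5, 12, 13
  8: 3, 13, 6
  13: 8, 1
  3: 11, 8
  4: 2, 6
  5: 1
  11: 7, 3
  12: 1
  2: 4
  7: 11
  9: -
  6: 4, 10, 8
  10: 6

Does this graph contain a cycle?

DFS, tracking each vertex's parent; an edge to a visited non-parent vertex closes a cycle.
Start from 3:
visit 3 (parent –)
  visit 11 (parent 3)
    visit 7 (parent 11)
      7–11: parent, skip
    11–3: parent, skip
  visit 8 (parent 3)
    8–3: parent, skip
    visit 13 (parent 8)
      13–8: parent, skip
      visit 1 (parent 13)
        visit 5 (parent 1)
          5–1: parent, skip
        visit 12 (parent 1)
          12–1: parent, skip
        1–13: parent, skip
    visit 6 (parent 8)
      visit 4 (parent 6)
        visit 2 (parent 4)
          2–4: parent, skip
        4–6: parent, skip
      visit 10 (parent 6)
        10–6: parent, skip
      6–8: parent, skip
visit 9 (parent –)
No non-parent visited neighbor found — the graph is a forest.

No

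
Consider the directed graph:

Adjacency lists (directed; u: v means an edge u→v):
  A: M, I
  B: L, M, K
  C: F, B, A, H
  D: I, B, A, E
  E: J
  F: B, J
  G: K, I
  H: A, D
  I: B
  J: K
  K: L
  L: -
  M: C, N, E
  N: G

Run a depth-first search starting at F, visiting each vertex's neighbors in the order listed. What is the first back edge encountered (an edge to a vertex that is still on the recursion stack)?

C->F

DFS from F (visiting each vertex's neighbors in the order listed); mark gray on enter, black on exit:
F gray
  B gray
    L gray
    L black
    M gray
      C gray
        C→F: F is gray → back edge
First back edge: C → F.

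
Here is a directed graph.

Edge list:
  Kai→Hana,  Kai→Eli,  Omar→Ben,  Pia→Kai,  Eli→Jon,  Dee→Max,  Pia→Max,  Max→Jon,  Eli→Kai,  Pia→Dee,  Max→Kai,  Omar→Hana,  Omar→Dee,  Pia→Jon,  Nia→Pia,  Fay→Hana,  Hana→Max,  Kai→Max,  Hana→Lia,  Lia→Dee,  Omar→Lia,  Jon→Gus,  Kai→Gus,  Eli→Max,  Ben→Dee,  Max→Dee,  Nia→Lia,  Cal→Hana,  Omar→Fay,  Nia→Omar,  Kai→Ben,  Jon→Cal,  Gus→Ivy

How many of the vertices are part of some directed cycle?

9

A vertex is on a directed cycle iff it belongs to a strongly connected component of size ≥ 2 (or has a self-loop).
The vertices on cycles are {Ben, Cal, Dee, Eli, Jon, Kai, Lia, Max, Hana} — 9 in total.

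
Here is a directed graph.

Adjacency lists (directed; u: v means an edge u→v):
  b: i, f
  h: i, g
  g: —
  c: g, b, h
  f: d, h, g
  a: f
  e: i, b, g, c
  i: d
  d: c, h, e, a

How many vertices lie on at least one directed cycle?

A vertex is on a directed cycle iff it belongs to a strongly connected component of size ≥ 2 (or has a self-loop).
The vertices on cycles are {a, b, c, d, e, f, h, i} — 8 in total.

8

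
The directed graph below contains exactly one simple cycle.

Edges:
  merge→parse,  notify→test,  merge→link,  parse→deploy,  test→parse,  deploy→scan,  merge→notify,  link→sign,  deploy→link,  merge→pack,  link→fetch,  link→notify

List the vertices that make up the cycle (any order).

link, test, parse, deploy, notify

DFS with gray/black marking from parse:
parse gray
  deploy gray
    scan gray
    scan black
    link gray
      fetch gray
      fetch black
      sign gray
      sign black
      notify gray
        test gray
          test→parse: parse is gray → back edge
Back edge closes the cycle parse → deploy → link → notify → test → parse; its vertices are {link, test, parse, deploy, notify}.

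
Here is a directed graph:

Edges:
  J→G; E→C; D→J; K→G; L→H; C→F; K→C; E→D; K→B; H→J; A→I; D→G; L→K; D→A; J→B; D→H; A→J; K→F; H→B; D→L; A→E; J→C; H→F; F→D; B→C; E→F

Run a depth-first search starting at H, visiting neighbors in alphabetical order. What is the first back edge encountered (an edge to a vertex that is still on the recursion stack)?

E->C

DFS from H (visiting neighbors in alphabetical order); mark gray on enter, black on exit:
H gray
  B gray
    C gray
      F gray
        D gray
          A gray
            E gray
              E→C: C is gray → back edge
First back edge: E → C.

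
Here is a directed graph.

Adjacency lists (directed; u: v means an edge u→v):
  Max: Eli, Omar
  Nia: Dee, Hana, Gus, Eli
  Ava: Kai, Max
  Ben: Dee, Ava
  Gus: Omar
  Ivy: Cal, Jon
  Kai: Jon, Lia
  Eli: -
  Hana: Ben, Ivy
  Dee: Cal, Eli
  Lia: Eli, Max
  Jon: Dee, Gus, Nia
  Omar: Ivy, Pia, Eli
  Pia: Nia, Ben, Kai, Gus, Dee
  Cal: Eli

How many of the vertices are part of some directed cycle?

A vertex is on a directed cycle iff it belongs to a strongly connected component of size ≥ 2 (or has a self-loop).
The vertices on cycles are {Ava, Ben, Gus, Ivy, Jon, Kai, Lia, Max, Nia, Pia, Hana, Omar} — 12 in total.

12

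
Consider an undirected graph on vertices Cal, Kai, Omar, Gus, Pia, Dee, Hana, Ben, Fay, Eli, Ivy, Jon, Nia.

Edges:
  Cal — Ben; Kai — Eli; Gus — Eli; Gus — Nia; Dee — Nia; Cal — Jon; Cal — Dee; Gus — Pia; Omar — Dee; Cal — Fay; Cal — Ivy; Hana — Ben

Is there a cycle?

DFS, tracking each vertex's parent; an edge to a visited non-parent vertex closes a cycle.
Start from Fay:
visit Fay (parent –)
  visit Cal (parent Fay)
    visit Jon (parent Cal)
      Jon–Cal: parent, skip
    Cal–Fay: parent, skip
    visit Ben (parent Cal)
      Ben–Cal: parent, skip
      visit Hana (parent Ben)
        Hana–Ben: parent, skip
    visit Dee (parent Cal)
      visit Omar (parent Dee)
        Omar–Dee: parent, skip
      visit Nia (parent Dee)
        visit Gus (parent Nia)
          visit Eli (parent Gus)
            visit Kai (parent Eli)
              Kai–Eli: parent, skip
            Eli–Gus: parent, skip
          Gus–Nia: parent, skip
          visit Pia (parent Gus)
            Pia–Gus: parent, skip
        Nia–Dee: parent, skip
      Dee–Cal: parent, skip
    visit Ivy (parent Cal)
      Ivy–Cal: parent, skip
No non-parent visited neighbor found — the graph is a forest.

No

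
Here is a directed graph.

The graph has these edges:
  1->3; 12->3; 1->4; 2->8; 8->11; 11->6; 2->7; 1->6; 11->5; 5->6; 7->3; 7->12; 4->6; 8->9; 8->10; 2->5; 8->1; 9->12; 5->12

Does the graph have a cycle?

No

DFS with white/gray/black marking, starting from 10:
10 gray
10 black
1 gray
  4 gray
    6 gray
    6 black
  4 black
  3 gray
  3 black
  1→6: 6 black — skip
1 black
2 gray
  8 gray
    8→1: 1 black — skip
    8→10: 10 black — skip
    11 gray
      11→6: 6 black — skip
      5 gray
        12 gray
          12→3: 3 black — skip
        12 black
        5→6: 6 black — skip
      5 black
    11 black
    9 gray
      9→12: 12 black — skip
    9 black
  8 black
  2→5: 5 black — skip
  7 gray
    7→3: 3 black — skip
    7→12: 12 black — skip
  7 black
2 black
Every edge goes to a white or black vertex — no back edge, so the graph is acyclic.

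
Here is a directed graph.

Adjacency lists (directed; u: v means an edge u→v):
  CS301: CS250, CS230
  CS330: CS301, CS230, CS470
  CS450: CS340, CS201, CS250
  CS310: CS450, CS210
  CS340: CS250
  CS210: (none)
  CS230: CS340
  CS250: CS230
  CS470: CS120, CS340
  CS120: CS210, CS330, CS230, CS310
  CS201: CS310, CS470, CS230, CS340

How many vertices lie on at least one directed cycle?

A vertex is on a directed cycle iff it belongs to a strongly connected component of size ≥ 2 (or has a self-loop).
The vertices on cycles are {CS120, CS201, CS230, CS250, CS310, CS330, CS340, CS450, CS470} — 9 in total.

9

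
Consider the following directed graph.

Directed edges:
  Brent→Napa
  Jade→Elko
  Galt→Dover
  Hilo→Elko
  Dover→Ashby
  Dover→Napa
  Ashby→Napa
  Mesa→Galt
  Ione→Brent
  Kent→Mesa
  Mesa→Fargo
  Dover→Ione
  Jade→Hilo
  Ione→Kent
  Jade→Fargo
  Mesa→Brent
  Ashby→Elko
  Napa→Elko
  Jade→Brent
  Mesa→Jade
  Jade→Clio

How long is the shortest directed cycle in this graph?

For each vertex v, BFS finds the shortest path from v back to v.
The shortest such closed walk is Kent → Mesa → Galt → Dover → Ione → Kent, length 5.

5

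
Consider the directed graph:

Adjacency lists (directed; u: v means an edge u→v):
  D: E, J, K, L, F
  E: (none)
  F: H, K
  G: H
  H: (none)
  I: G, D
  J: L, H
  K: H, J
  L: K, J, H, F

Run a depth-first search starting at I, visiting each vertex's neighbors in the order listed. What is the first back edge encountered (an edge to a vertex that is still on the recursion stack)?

K→J

DFS from I (visiting each vertex's neighbors in the order listed); mark gray on enter, black on exit:
I gray
  G gray
    H gray
    H black
  G black
  D gray
    E gray
    E black
    J gray
      L gray
        K gray
          K→H: H black — skip
          K→J: J is gray → back edge
First back edge: K → J.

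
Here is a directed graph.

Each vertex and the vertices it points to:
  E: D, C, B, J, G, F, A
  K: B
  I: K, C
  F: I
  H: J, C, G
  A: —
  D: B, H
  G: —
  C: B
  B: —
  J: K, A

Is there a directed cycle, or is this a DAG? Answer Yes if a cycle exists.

No

DFS with white/gray/black marking, starting from E:
E gray
  D gray
    B gray
    B black
    H gray
      J gray
        K gray
          K→B: B black — skip
        K black
        A gray
        A black
      J black
      C gray
        C→B: B black — skip
      C black
      G gray
      G black
    H black
  D black
  E→C: C black — skip
  E→B: B black — skip
  E→J: J black — skip
  E→G: G black — skip
  F gray
    I gray
      I→K: K black — skip
      I→C: C black — skip
    I black
  F black
  E→A: A black — skip
E black
Every edge goes to a white or black vertex — no back edge, so the graph is acyclic.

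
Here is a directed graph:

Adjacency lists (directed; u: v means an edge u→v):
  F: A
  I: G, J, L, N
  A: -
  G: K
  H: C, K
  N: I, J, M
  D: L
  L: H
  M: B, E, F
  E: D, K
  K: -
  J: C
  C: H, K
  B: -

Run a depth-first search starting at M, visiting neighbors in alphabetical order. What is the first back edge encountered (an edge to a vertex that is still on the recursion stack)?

C→H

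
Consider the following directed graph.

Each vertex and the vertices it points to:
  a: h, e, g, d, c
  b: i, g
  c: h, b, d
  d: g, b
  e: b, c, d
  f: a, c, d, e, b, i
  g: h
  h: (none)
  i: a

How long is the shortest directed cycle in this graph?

4

For each vertex v, BFS finds the shortest path from v back to v.
The shortest such closed walk is i → a → d → b → i, length 4.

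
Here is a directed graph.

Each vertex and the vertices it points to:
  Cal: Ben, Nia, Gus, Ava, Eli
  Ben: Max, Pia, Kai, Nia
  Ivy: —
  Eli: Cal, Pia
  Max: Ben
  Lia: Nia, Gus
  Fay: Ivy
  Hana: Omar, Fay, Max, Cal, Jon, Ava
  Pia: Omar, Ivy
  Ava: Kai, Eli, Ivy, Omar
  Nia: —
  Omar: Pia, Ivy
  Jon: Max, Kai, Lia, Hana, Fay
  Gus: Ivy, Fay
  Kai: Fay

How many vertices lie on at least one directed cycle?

A vertex is on a directed cycle iff it belongs to a strongly connected component of size ≥ 2 (or has a self-loop).
The vertices on cycles are {Ava, Ben, Cal, Eli, Jon, Max, Pia, Hana, Omar} — 9 in total.

9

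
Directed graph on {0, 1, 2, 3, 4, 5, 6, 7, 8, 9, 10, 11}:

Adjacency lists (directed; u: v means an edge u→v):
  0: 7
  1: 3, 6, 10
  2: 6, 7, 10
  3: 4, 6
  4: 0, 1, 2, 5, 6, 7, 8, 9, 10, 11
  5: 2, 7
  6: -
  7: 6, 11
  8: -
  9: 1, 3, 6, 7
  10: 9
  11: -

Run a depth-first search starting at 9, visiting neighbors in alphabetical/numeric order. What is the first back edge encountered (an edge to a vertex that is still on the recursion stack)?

DFS from 9 (visiting neighbors in alphabetical/numeric order); mark gray on enter, black on exit:
9 gray
  1 gray
    3 gray
      4 gray
        0 gray
          7 gray
            6 gray
            6 black
            11 gray
            11 black
          7 black
        0 black
        4→1: 1 is gray → back edge
First back edge: 4 → 1.

4→1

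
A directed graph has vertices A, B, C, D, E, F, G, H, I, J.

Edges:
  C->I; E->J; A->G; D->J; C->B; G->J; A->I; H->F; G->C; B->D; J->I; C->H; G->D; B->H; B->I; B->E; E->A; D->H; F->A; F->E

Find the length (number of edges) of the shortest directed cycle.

5

For each vertex v, BFS finds the shortest path from v back to v.
The shortest such closed walk is G → D → H → F → A → G, length 5.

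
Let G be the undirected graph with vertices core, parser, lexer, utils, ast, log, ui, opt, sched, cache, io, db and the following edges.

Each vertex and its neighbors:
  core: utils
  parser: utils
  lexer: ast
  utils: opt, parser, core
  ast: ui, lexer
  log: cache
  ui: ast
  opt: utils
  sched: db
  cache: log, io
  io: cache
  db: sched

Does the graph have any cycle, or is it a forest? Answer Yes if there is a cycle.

No

DFS, tracking each vertex's parent; an edge to a visited non-parent vertex closes a cycle.
Start from db:
visit db (parent –)
  visit sched (parent db)
    sched–db: parent, skip
visit core (parent –)
  visit utils (parent core)
    visit opt (parent utils)
      opt–utils: parent, skip
    visit parser (parent utils)
      parser–utils: parent, skip
    utils–core: parent, skip
visit lexer (parent –)
  visit ast (parent lexer)
    visit ui (parent ast)
      ui–ast: parent, skip
    ast–lexer: parent, skip
visit log (parent –)
  visit cache (parent log)
    cache–log: parent, skip
    visit io (parent cache)
      io–cache: parent, skip
No non-parent visited neighbor found — the graph is a forest.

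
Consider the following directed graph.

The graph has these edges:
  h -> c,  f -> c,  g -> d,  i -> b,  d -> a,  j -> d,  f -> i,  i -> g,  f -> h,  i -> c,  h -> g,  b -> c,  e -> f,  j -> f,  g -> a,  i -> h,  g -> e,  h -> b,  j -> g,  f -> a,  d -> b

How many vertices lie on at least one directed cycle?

A vertex is on a directed cycle iff it belongs to a strongly connected component of size ≥ 2 (or has a self-loop).
The vertices on cycles are {e, f, g, h, i} — 5 in total.

5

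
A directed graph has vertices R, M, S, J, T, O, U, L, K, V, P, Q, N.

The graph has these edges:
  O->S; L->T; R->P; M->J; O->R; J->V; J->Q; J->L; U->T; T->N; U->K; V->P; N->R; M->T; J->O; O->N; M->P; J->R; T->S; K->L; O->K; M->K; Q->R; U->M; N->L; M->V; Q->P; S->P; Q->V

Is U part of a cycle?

No

U lies on a cycle iff there is a path from U back to itself.
Exploring from U, it never reaches itself; equivalently, its strongly connected component is a singleton.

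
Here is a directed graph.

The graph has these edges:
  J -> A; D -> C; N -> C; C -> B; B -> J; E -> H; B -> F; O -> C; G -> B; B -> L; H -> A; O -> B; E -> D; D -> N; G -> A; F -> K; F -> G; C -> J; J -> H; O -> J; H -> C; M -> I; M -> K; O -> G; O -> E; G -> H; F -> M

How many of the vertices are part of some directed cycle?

6

A vertex is on a directed cycle iff it belongs to a strongly connected component of size ≥ 2 (or has a self-loop).
The vertices on cycles are {B, C, F, G, H, J} — 6 in total.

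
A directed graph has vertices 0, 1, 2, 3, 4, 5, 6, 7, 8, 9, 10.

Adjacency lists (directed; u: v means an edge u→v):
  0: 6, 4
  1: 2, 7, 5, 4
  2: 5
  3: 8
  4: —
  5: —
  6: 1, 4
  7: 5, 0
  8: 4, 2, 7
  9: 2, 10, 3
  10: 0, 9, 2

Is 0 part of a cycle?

Yes

0 is on a cycle iff 0 can reach itself via ≥1 edge.
0 → 6 → 1 → 7 → 0 — yes.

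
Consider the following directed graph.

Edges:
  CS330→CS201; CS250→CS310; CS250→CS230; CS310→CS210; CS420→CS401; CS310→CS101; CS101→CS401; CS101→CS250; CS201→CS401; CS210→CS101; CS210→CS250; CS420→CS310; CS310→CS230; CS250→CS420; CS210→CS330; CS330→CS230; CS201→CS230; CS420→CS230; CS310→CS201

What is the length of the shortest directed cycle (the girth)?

For each vertex v, BFS finds the shortest path from v back to v.
The shortest such closed walk is CS210 → CS250 → CS310 → CS210, length 3.

3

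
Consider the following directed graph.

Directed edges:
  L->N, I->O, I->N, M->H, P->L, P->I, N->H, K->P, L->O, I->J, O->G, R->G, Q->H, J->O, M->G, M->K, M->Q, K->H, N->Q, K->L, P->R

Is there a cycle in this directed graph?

DFS with white/gray/black marking, starting from J:
J gray
  O gray
    G gray
    G black
  O black
J black
L gray
  L→O: O black — skip
  N gray
    Q gray
      H gray
      H black
    Q black
    N→H: H black — skip
  N black
L black
P gray
  P→L: L black — skip
  I gray
    I→J: J black — skip
    I→O: O black — skip
    I→N: N black — skip
  I black
  R gray
    R→G: G black — skip
  R black
P black
M gray
  M→Q: Q black — skip
  M→G: G black — skip
  K gray
    K→P: P black — skip
    K→L: L black — skip
    K→H: H black — skip
  K black
  M→H: H black — skip
M black
Every edge goes to a white or black vertex — no back edge, so the graph is acyclic.

No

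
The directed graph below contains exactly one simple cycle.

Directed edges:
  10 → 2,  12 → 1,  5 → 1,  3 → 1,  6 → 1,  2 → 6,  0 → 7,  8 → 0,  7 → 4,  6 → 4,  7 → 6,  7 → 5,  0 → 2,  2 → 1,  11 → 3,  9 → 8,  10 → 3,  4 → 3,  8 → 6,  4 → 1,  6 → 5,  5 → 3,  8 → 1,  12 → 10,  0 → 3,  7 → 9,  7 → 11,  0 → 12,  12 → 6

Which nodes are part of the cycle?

0, 7, 8, 9

DFS with gray/black marking from 8:
8 gray
  0 gray
    12 gray
      6 gray
        4 gray
          3 gray
            1 gray
            1 black
          3 black
          4→1: 1 black — skip
        4 black
        5 gray
          5→1: 1 black — skip
          5→3: 3 black — skip
        5 black
        6→1: 1 black — skip
      6 black
      10 gray
        10→3: 3 black — skip
        2 gray
          2→1: 1 black — skip
          2→6: 6 black — skip
        2 black
      10 black
      12→1: 1 black — skip
    12 black
    0→3: 3 black — skip
    7 gray
      9 gray
        9→8: 8 is gray → back edge
Back edge closes the cycle 8 → 0 → 7 → 9 → 8; its vertices are {0, 7, 8, 9}.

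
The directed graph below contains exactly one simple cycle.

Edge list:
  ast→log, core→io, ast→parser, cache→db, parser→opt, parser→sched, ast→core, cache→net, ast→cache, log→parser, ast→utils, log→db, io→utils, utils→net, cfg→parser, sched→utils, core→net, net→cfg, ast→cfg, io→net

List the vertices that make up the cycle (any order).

cfg, net, sched, utils, parser

DFS with gray/black marking from cfg:
cfg gray
  parser gray
    opt gray
    opt black
    sched gray
      utils gray
        net gray
          net→cfg: cfg is gray → back edge
Back edge closes the cycle cfg → parser → sched → utils → net → cfg; its vertices are {cfg, net, sched, utils, parser}.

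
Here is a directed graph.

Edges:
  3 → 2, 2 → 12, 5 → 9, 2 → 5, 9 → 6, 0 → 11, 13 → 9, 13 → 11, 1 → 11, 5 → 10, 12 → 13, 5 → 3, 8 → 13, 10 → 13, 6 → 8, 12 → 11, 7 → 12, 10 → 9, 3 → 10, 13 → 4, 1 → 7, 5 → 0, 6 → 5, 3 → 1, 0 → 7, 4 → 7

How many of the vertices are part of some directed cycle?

A vertex is on a directed cycle iff it belongs to a strongly connected component of size ≥ 2 (or has a self-loop).
The vertices on cycles are {0, 1, 2, 3, 4, 5, 6, 7, 8, 9, 10, 12, 13} — 13 in total.

13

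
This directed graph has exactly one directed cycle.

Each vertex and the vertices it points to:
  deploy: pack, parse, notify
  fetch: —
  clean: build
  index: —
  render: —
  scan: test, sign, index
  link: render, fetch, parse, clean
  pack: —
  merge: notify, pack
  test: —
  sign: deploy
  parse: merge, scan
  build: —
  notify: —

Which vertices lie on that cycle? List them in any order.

scan, sign, parse, deploy

DFS with gray/black marking from parse:
parse gray
  merge gray
    notify gray
    notify black
    pack gray
    pack black
  merge black
  scan gray
    test gray
    test black
    sign gray
      deploy gray
        deploy→pack: pack black — skip
        deploy→parse: parse is gray → back edge
Back edge closes the cycle parse → scan → sign → deploy → parse; its vertices are {scan, sign, parse, deploy}.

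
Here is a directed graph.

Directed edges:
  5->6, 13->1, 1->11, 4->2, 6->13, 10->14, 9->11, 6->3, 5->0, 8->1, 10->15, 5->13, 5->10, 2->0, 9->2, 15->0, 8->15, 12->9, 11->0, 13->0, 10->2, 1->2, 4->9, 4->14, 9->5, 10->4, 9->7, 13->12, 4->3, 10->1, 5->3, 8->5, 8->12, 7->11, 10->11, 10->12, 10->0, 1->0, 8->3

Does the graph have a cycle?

Yes

DFS with white/gray/black marking, starting from 3:
3 gray
3 black
0 gray
0 black
1 gray
  2 gray
    2→0: 0 black — skip
  2 black
  1→0: 0 black — skip
  11 gray
    11→0: 0 black — skip
  11 black
1 black
4 gray
  4→2: 2 black — skip
  4→3: 3 black — skip
  14 gray
  14 black
  9 gray
    9→2: 2 black — skip
    5 gray
      13 gray
        13→1: 1 black — skip
        12 gray
          12→9: 9 is gray → back edge
Back edge found, so a cycle exists: 9 → 5 → 13 → 12 → 9.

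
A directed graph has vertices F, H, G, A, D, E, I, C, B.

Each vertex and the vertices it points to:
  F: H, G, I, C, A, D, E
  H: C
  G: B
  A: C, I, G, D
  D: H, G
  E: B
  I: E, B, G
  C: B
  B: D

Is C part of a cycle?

Yes

C is on a cycle iff C can reach itself via ≥1 edge.
C → B → D → H → C — yes.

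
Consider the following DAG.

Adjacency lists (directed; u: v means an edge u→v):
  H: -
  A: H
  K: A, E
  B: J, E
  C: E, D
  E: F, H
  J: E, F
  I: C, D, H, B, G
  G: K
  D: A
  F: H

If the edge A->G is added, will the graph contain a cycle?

Adding A→G creates a cycle iff G can already reach A.
Path from G: G → K → A.
So G → … → A → G is a cycle.

Yes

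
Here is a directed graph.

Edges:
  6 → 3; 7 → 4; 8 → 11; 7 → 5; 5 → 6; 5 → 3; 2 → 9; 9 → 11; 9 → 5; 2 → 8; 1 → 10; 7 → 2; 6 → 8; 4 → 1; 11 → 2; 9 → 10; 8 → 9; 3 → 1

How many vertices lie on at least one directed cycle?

A vertex is on a directed cycle iff it belongs to a strongly connected component of size ≥ 2 (or has a self-loop).
The vertices on cycles are {2, 5, 6, 8, 9, 11} — 6 in total.

6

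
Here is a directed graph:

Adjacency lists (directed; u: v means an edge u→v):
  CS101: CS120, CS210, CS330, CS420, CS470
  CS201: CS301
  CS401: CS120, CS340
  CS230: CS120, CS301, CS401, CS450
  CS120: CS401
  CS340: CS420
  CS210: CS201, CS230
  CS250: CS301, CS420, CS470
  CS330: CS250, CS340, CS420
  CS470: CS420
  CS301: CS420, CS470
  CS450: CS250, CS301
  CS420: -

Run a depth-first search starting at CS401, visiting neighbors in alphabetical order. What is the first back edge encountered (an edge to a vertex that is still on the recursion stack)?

DFS from CS401 (visiting neighbors in alphabetical order); mark gray on enter, black on exit:
CS401 gray
  CS120 gray
    CS120→CS401: CS401 is gray → back edge
First back edge: CS120 → CS401.

CS120->CS401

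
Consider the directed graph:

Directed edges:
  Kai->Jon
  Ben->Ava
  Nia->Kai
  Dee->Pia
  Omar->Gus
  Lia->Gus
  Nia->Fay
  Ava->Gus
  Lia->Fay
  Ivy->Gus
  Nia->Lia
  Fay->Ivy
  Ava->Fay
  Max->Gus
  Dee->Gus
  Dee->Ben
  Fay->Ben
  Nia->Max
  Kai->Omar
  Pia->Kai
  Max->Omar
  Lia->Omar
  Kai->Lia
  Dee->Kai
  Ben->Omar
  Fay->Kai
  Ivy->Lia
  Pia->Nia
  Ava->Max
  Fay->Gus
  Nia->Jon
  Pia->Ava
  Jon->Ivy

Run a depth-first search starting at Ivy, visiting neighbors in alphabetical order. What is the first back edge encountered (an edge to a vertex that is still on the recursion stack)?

Ava->Fay

DFS from Ivy (visiting neighbors in alphabetical order); mark gray on enter, black on exit:
Ivy gray
  Gus gray
  Gus black
  Lia gray
    Fay gray
      Ben gray
        Ava gray
          Ava→Fay: Fay is gray → back edge
First back edge: Ava → Fay.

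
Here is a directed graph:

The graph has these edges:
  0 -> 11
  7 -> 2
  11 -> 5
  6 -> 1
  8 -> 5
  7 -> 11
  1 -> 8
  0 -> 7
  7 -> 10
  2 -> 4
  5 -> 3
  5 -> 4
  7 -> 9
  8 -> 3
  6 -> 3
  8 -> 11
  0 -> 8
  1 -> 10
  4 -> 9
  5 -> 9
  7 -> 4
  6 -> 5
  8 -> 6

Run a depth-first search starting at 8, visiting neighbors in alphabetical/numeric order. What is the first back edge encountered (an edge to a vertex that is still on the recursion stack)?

1->8

DFS from 8 (visiting neighbors in alphabetical/numeric order); mark gray on enter, black on exit:
8 gray
  3 gray
  3 black
  5 gray
    5→3: 3 black — skip
    4 gray
      9 gray
      9 black
    4 black
    5→9: 9 black — skip
  5 black
  6 gray
    1 gray
      1→8: 8 is gray → back edge
First back edge: 1 → 8.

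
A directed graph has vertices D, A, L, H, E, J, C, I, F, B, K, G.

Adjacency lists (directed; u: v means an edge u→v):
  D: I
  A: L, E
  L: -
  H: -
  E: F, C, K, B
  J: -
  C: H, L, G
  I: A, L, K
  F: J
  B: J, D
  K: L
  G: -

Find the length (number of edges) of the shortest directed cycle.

5

For each vertex v, BFS finds the shortest path from v back to v.
The shortest such closed walk is E → B → D → I → A → E, length 5.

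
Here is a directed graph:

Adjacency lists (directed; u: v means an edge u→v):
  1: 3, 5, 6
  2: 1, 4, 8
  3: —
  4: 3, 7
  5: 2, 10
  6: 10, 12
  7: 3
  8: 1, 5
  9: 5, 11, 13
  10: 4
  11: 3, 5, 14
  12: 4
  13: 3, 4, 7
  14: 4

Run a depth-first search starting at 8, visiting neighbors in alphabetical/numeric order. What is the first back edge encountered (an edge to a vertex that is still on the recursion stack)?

DFS from 8 (visiting neighbors in alphabetical/numeric order); mark gray on enter, black on exit:
8 gray
  1 gray
    3 gray
    3 black
    5 gray
      2 gray
        2→1: 1 is gray → back edge
First back edge: 2 → 1.

2→1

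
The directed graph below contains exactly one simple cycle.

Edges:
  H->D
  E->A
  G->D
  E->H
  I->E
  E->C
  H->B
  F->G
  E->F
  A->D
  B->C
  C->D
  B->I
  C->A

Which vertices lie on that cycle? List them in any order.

B, E, H, I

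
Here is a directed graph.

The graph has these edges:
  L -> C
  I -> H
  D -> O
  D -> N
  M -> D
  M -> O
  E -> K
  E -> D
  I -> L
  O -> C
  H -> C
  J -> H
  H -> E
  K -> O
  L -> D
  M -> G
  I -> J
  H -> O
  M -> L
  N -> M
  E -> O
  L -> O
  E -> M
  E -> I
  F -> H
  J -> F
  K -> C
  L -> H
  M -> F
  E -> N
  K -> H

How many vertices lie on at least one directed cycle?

10

A vertex is on a directed cycle iff it belongs to a strongly connected component of size ≥ 2 (or has a self-loop).
The vertices on cycles are {D, E, F, H, I, J, K, L, M, N} — 10 in total.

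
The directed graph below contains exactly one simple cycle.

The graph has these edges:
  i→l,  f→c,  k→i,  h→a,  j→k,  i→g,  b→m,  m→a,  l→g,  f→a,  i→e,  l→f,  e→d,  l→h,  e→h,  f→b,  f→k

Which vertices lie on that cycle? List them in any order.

f, i, k, l

DFS with gray/black marking from k:
k gray
  i gray
    g gray
    g black
    l gray
      h gray
        a gray
        a black
      h black
      l→g: g black — skip
      f gray
        c gray
        c black
        f→k: k is gray → back edge
Back edge closes the cycle k → i → l → f → k; its vertices are {f, i, k, l}.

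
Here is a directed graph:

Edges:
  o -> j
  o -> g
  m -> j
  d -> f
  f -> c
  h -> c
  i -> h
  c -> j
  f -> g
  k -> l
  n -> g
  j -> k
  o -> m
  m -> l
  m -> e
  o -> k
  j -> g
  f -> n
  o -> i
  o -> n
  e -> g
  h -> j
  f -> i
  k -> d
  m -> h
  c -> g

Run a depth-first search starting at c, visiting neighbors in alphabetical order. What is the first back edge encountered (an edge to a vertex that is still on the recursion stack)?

f→c

DFS from c (visiting neighbors in alphabetical order); mark gray on enter, black on exit:
c gray
  g gray
  g black
  j gray
    j→g: g black — skip
    k gray
      d gray
        f gray
          f→c: c is gray → back edge
First back edge: f → c.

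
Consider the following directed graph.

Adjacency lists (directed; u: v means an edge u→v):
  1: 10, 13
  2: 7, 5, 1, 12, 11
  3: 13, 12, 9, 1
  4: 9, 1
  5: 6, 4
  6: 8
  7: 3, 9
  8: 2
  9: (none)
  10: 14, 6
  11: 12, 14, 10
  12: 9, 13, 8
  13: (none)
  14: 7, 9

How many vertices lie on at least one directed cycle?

12

A vertex is on a directed cycle iff it belongs to a strongly connected component of size ≥ 2 (or has a self-loop).
The vertices on cycles are {1, 2, 3, 4, 5, 6, 7, 8, 10, 11, 12, 14} — 12 in total.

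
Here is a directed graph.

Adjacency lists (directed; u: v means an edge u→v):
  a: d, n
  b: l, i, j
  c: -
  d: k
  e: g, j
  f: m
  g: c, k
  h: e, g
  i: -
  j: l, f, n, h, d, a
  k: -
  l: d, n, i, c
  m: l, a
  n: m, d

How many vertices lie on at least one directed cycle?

A vertex is on a directed cycle iff it belongs to a strongly connected component of size ≥ 2 (or has a self-loop).
The vertices on cycles are {a, e, h, j, l, m, n} — 7 in total.

7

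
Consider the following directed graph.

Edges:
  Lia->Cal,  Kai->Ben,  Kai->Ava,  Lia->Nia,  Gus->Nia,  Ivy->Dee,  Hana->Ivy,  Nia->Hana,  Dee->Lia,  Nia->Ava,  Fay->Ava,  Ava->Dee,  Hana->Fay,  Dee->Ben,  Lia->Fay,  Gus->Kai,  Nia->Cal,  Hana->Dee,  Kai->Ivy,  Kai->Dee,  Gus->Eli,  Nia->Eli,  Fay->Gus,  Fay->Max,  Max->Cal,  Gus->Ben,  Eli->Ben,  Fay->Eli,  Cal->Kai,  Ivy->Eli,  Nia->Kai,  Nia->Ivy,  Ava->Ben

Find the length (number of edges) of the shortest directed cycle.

For each vertex v, BFS finds the shortest path from v back to v.
The shortest such closed walk is Lia → Cal → Kai → Dee → Lia, length 4.

4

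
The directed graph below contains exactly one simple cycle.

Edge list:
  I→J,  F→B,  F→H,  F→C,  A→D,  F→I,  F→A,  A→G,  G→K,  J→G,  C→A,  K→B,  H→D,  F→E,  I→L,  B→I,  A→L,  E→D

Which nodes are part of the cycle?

B, G, I, J, K

DFS with gray/black marking from B:
B gray
  I gray
    J gray
      G gray
        K gray
          K→B: B is gray → back edge
Back edge closes the cycle B → I → J → G → K → B; its vertices are {B, G, I, J, K}.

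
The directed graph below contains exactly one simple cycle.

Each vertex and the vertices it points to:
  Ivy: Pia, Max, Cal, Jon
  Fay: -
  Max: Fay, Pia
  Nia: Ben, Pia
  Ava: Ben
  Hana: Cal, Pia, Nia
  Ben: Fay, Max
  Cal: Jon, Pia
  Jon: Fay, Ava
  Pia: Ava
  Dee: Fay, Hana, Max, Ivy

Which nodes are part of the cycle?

DFS with gray/black marking from Max:
Max gray
  Fay gray
  Fay black
  Pia gray
    Ava gray
      Ben gray
        Ben→Fay: Fay black — skip
        Ben→Max: Max is gray → back edge
Back edge closes the cycle Max → Pia → Ava → Ben → Max; its vertices are {Ava, Ben, Max, Pia}.

Ava, Ben, Max, Pia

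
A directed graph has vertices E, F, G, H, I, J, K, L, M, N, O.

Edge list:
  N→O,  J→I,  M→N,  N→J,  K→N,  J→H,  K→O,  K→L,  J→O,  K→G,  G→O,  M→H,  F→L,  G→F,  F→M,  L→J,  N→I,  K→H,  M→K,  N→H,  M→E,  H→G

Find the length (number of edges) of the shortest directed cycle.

4

For each vertex v, BFS finds the shortest path from v back to v.
The shortest such closed walk is M → K → G → F → M, length 4.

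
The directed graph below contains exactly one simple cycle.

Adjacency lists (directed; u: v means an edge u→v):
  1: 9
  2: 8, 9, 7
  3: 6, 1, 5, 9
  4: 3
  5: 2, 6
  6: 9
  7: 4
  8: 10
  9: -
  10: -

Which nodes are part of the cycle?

DFS with gray/black marking from 3:
3 gray
  6 gray
    9 gray
    9 black
  6 black
  1 gray
    1→9: 9 black — skip
  1 black
  5 gray
    2 gray
      8 gray
        10 gray
        10 black
      8 black
      2→9: 9 black — skip
      7 gray
        4 gray
          4→3: 3 is gray → back edge
Back edge closes the cycle 3 → 5 → 2 → 7 → 4 → 3; its vertices are {2, 3, 4, 5, 7}.

2, 3, 4, 5, 7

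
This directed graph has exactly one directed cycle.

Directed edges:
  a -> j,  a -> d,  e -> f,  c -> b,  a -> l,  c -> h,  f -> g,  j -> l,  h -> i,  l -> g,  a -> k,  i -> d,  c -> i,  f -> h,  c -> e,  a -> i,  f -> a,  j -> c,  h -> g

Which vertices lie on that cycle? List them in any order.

a, c, e, f, j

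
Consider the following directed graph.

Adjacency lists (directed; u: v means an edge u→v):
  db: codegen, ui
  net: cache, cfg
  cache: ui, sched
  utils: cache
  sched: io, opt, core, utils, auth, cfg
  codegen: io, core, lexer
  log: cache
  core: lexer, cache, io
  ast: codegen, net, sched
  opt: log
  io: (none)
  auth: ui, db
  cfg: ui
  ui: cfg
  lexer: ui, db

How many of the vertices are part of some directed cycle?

A vertex is on a directed cycle iff it belongs to a strongly connected component of size ≥ 2 (or has a self-loop).
The vertices on cycles are {db, ui, cfg, log, opt, auth, core, cache, lexer, sched, utils, codegen} — 12 in total.

12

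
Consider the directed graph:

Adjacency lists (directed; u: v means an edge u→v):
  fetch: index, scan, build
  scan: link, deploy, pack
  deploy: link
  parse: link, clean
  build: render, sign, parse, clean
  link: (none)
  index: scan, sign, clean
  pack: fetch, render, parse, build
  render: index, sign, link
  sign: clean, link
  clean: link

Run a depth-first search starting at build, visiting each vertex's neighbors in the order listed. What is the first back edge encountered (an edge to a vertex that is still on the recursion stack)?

DFS from build (visiting each vertex's neighbors in the order listed); mark gray on enter, black on exit:
build gray
  render gray
    index gray
      scan gray
        link gray
        link black
        deploy gray
          deploy→link: link black — skip
        deploy black
        pack gray
          fetch gray
            fetch→index: index is gray → back edge
First back edge: fetch → index.

fetch->index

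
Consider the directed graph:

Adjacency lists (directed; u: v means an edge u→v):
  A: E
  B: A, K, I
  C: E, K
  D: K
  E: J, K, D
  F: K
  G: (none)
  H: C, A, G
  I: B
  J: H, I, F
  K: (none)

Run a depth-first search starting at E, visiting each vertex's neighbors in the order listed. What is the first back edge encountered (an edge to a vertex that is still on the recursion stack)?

DFS from E (visiting each vertex's neighbors in the order listed); mark gray on enter, black on exit:
E gray
  J gray
    H gray
      C gray
        C→E: E is gray → back edge
First back edge: C → E.

C->E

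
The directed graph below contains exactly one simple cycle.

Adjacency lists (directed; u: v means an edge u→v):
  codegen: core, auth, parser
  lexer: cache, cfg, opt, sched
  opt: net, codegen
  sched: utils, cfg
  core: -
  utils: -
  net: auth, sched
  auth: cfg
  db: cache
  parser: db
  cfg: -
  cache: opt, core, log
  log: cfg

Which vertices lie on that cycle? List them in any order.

DFS with gray/black marking from cache:
cache gray
  opt gray
    net gray
      auth gray
        cfg gray
        cfg black
      auth black
      sched gray
        utils gray
        utils black
        sched→cfg: cfg black — skip
      sched black
    net black
    codegen gray
      core gray
      core black
      codegen→auth: auth black — skip
      parser gray
        db gray
          db→cache: cache is gray → back edge
Back edge closes the cycle cache → opt → codegen → parser → db → cache; its vertices are {db, opt, cache, parser, codegen}.

db, opt, cache, parser, codegen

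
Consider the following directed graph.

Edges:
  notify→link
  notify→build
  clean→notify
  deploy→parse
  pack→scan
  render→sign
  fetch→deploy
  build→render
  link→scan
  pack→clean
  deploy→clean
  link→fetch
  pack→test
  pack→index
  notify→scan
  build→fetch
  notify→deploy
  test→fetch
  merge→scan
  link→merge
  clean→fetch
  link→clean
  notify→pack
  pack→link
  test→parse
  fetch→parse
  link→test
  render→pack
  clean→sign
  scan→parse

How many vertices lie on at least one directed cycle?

9

A vertex is on a directed cycle iff it belongs to a strongly connected component of size ≥ 2 (or has a self-loop).
The vertices on cycles are {link, pack, test, build, clean, fetch, deploy, notify, render} — 9 in total.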